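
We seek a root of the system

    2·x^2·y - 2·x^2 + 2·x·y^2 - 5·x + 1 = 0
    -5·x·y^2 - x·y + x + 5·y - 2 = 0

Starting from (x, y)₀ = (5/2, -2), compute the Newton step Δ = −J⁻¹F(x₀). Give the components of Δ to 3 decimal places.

At (5/2, -2): F = (-29.000, -54.500).
Jacobian J = [[4·x·y - 4·x + 2·y^2 - 5, 2·x^2 + 4·x·y], [-5·y^2 - y + 1, -10·x·y - x + 5]].
At the point, J = [[-27.000, -7.500], [-17.000, 52.500]] (det J = -1545.000).
Solving J·Δ = −F gives Δ = (-1.250, 0.633).

(-1.250, 0.633)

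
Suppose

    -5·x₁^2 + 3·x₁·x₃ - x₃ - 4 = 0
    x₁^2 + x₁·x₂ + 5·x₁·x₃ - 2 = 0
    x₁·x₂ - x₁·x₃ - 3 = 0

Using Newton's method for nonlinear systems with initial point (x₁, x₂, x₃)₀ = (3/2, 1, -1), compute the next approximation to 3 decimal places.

(0.519, 2.620, -0.688)

At (3/2, 1, -1): F = (-18.750, -5.750, 0.000).
Jacobian J = [[-10·x₁ + 3·x₃, 0, 3·x₁ - 1], [2·x₁ + x₂ + 5·x₃, x₁, 5·x₁], [x₂ - x₃, x₁, -x₁]].
At the point, J = [[-18.000, 0.000, 3.500], [-1.000, 1.500, 7.500], [2.000, 1.500, -1.500]] (det J = 227.250).
Solving J·Δ = −F gives Δ = (-0.981, 1.620, 0.312).
Then the next iterate is (x₁, x₂, x₃)₁ = (0.519, 2.620, -0.688).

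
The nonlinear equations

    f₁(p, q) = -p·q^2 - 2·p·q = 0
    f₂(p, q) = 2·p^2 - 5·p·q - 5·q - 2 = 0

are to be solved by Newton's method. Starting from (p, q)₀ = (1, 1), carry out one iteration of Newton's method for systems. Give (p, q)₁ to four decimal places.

At (1, 1): F = (-3.0000, -10.0000).
Jacobian J = [[-q^2 - 2·q, -2·p·q - 2·p], [4·p - 5·q, -5·p - 5]].
At the point, J = [[-3.0000, -4.0000], [-1.0000, -10.0000]] (det J = 26.0000).
Solving J·Δ = −F gives Δ = (0.3846, -1.0385).
Then the next iterate is (p, q)₁ = (1.3846, -0.0385).

(1.3846, -0.0385)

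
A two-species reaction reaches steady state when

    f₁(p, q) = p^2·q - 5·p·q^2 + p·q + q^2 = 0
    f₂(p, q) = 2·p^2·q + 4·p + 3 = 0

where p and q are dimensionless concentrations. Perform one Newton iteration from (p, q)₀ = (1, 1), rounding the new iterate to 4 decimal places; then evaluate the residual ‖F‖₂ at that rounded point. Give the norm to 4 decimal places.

At (1, 1): F = (-2.0000, 9.0000).
Jacobian J = [[2·p·q - 5·q^2 + q, p^2 - 10·p·q + p + 2·q], [4·p·q + 4, 2·p^2]].
At the point, J = [[-2.0000, -6.0000], [8.0000, 2.0000]] (det J = 44.0000).
Solving J·Δ = −F gives Δ = (-1.1364, 0.0455).
Then the next iterate is (p, q)₁ = (-0.1364, 1.0455).
Re-evaluating at (-0.1364, 1.0455): F = (1.715389, 2.493303), so ‖F‖₂ = 3.0264.

3.0264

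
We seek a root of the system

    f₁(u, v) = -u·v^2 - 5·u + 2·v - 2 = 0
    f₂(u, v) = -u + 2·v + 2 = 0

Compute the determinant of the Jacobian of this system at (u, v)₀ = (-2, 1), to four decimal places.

J = [[-v^2 - 5, -2·u·v + 2], [-1, 2]].
At the point, J = [[-6.0000, 6.0000], [-1.0000, 2.0000]].
det J = -6.0000.

-6.0000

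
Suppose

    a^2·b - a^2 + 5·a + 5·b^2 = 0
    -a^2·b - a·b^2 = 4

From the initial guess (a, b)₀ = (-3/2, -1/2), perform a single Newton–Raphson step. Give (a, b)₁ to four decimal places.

(-0.7774, -1.5039)

At (-3/2, -1/2): F = (-9.6250, -2.5000).
Jacobian J = [[2·a·b - 2·a + 5, a^2 + 10·b], [-2·a·b - b^2, -a^2 - 2·a·b]].
At the point, J = [[9.5000, -2.7500], [-1.7500, -3.7500]] (det J = -40.4375).
Solving J·Δ = −F gives Δ = (0.7226, -1.0039).
Then the next iterate is (a, b)₁ = (-0.7774, -1.5039).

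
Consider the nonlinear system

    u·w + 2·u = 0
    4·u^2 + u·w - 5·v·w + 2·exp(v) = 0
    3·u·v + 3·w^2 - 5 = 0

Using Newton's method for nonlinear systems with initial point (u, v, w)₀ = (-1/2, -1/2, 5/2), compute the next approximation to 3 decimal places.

At (-1/2, -1/2, 5/2): F = (-2.250, 7.21306, 14.500).
Jacobian J = [[w + 2, 0, u], [8·u + w, -5·w + 2·exp(v), u - 5·v], [3·v, 3·u, 6·w]].
At the point, J = [[4.500, 0.000, -0.500], [-1.500, -11.28694, 2.000], [-1.500, -1.500, 15.000]] (det J = -741.02816).
Solving J·Δ = −F gives Δ = (0.402, 0.429, -0.884).
Then the next iterate is (u, v, w)₁ = (-0.098, -0.071, 1.616).

(-0.098, -0.071, 1.616)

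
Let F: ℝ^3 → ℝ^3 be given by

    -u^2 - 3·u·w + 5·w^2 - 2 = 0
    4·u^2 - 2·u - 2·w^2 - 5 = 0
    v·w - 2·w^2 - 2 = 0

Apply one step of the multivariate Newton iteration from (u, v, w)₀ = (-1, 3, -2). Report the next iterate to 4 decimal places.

(-1.2925, -2.1981, -1.4906)

At (-1, 3, -2): F = (11.0000, -7.0000, -16.0000).
Jacobian J = [[-2·u - 3·w, 0, -3·u + 10·w], [8·u - 2, 0, -4·w], [0, w, v - 4·w]].
At the point, J = [[8.0000, 0.0000, -17.0000], [-10.0000, 0.0000, 8.0000], [0.0000, -2.0000, 11.0000]] (det J = -212.0000).
Solving J·Δ = −F gives Δ = (-0.2925, -5.1981, 0.5094).
Then the next iterate is (u, v, w)₁ = (-1.2925, -2.1981, -1.4906).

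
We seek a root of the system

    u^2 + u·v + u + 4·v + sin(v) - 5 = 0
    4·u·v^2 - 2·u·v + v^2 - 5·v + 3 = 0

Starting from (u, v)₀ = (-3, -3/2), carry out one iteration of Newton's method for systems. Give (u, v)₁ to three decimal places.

(-3.111, -0.777)

At (-3, -3/2): F = (-1.49749, -23.250).
Jacobian J = [[2·u + v + 1, u + cos(v) + 4], [4·v^2 - 2·v, 8·u·v - 2·u + 2·v - 5]].
At the point, J = [[-6.500, 1.07074], [12.000, 34.000]] (det J = -233.84885).
Solving J·Δ = −F gives Δ = (-0.111, 0.723).
Then the next iterate is (u, v)₁ = (-3.111, -0.777).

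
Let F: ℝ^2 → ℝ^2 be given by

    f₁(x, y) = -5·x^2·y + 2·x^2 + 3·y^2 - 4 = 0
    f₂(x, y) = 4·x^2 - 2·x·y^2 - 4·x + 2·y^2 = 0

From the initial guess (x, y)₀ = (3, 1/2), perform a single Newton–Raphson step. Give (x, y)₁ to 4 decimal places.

At (3, 1/2): F = (-7.7500, 23.0000).
Jacobian J = [[-10·x·y + 4·x, -5·x^2 + 6·y], [8·x - 2·y^2 - 4, -4·x·y + 4·y]].
At the point, J = [[-3.0000, -42.0000], [19.5000, -4.0000]] (det J = 831.0000).
Solving J·Δ = −F gives Δ = (-1.1998, -0.0988).
Then the next iterate is (x, y)₁ = (1.8002, 0.4012).

(1.8002, 0.4012)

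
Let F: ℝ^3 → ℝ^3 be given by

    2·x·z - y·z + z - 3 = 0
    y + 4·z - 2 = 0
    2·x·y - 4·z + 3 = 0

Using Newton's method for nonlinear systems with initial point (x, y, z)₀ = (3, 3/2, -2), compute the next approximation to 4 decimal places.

At (3, 3/2, -2): F = (-14.0000, -8.5000, 20.0000).
Jacobian J = [[2·z, -z, 2·x - y + 1], [0, 1, 4], [2·y, 2·x, -4]].
At the point, J = [[-4.0000, 2.0000, 5.5000], [0.0000, 1.0000, 4.0000], [3.0000, 6.0000, -4.0000]] (det J = 119.5000).
Solving J·Δ = −F gives Δ = (-0.7824, -1.3075, 2.4519).
Then the next iterate is (x, y, z)₁ = (2.2176, 0.1925, 0.4519).

(2.2176, 0.1925, 0.4519)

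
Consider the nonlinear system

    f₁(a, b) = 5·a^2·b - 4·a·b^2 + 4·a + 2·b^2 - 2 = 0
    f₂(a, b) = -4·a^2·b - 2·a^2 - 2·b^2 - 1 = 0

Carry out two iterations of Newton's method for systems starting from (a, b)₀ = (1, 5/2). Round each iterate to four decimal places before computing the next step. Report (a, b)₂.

(-0.0406, 1.0182)

At (1, 5/2): F = (2.0000, -25.5000).
Jacobian J = [[10·a·b - 4·b^2 + 4, 5·a^2 - 8·a·b + 4·b], [-8·a·b - 4·a, -4·a^2 - 4·b]].
At the point, J = [[4.0000, -5.0000], [-24.0000, -14.0000]] (det J = -176.0000).
Solving J·Δ = −F gives Δ = (-0.8835, -0.3068).
Then the next iterate is (a, b)₁ = (0.1165, 2.1932).
Round to (0.1165, 2.1932) and repeat: F = (5.993567, -10.766464), J = [[-12.685427, 6.796599], [-2.510062, -8.827089]].
Δ = (-0.1571, -1.1750), so (a, b)₂ = (-0.0406, 1.0182).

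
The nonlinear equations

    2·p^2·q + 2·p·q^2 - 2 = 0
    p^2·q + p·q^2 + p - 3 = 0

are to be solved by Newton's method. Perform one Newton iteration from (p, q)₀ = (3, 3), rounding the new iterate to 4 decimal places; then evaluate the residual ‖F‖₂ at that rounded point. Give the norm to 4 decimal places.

34.5400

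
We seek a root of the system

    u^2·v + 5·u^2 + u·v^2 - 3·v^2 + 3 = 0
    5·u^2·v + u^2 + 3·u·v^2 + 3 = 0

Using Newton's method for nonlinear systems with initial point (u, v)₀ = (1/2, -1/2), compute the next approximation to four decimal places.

(10.9286, -19.7857)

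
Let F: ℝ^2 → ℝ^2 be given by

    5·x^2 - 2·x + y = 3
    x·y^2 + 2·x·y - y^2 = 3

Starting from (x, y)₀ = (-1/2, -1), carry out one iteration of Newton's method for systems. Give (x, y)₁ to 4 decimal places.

(-0.5000, 0.7500)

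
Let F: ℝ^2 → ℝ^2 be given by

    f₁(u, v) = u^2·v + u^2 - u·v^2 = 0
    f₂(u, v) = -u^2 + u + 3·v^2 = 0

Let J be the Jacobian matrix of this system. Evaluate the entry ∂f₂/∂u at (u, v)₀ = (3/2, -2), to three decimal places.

-2.000

∂f₂/∂u = -2·u + 1.
At (3/2, -2) this is -2.000.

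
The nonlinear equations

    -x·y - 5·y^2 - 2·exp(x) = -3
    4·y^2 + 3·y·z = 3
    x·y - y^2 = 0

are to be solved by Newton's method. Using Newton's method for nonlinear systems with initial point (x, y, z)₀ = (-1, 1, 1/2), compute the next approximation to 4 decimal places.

(-0.0996, 0.6335, 0.8273)

At (-1, 1, 1/2): F = (-1.735759, 2.5000, -2.0000).
Jacobian J = [[-y - 2·exp(x), -x - 10·y, 0], [0, 8·y + 3·z, 3·y], [y, x - 2·y, 0]].
At the point, J = [[-1.735759, -9.0000, 0.0000], [0.0000, 9.5000, 3.0000], [1.0000, -3.0000, 0.0000]] (det J = -42.621830).
Solving J·Δ = −F gives Δ = (0.9004, -0.3665, 0.3273).
Then the next iterate is (x, y, z)₁ = (-0.0996, 0.6335, 0.8273).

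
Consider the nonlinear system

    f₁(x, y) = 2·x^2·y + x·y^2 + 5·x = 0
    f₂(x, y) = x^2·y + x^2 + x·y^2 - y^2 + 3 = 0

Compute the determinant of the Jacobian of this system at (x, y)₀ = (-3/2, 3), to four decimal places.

J = [[4·x·y + y^2 + 5, 2·x^2 + 2·x·y], [2·x·y + 2·x + y^2, x^2 + 2·x·y - 2·y]].
At the point, J = [[-4.0000, -4.5000], [-3.0000, -12.7500]].
det J = 37.5000.

37.5000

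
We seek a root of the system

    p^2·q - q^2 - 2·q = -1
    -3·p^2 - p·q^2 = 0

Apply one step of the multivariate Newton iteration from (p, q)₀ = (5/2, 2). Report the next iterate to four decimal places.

(1.9980, 0.0787)

At (5/2, 2): F = (5.5000, -28.7500).
Jacobian J = [[2·p·q, p^2 - 2·q - 2], [-6·p - q^2, -2·p·q]].
At the point, J = [[10.0000, 0.2500], [-19.0000, -10.0000]] (det J = -95.2500).
Solving J·Δ = −F gives Δ = (-0.5020, -1.9213).
Then the next iterate is (p, q)₁ = (1.9980, 0.0787).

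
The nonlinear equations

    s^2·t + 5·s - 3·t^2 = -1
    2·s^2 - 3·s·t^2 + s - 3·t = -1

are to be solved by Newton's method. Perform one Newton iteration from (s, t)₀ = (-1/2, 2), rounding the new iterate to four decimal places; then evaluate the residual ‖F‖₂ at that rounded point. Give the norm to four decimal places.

4.1941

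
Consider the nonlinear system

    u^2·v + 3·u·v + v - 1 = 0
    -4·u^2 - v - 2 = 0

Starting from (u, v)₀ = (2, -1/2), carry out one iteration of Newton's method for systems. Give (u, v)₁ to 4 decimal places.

At (2, -1/2): F = (-6.5000, -17.5000).
Jacobian J = [[2·u·v + 3·v, u^2 + 3·u + 1], [-8·u, -1]].
At the point, J = [[-3.5000, 11.0000], [-16.0000, -1.0000]] (det J = 179.5000).
Solving J·Δ = −F gives Δ = (-1.1086, 0.2382).
Then the next iterate is (u, v)₁ = (0.8914, -0.2618).

(0.8914, -0.2618)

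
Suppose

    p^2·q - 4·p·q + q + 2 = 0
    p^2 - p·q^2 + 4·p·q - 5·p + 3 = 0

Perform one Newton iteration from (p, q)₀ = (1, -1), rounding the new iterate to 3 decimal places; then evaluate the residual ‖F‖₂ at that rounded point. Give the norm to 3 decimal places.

At (1, -1): F = (4.000, -6.000).
Jacobian J = [[2·p·q - 4·q, p^2 - 4·p + 1], [2·p - q^2 + 4·q - 5, -2·p·q + 4·p]].
At the point, J = [[2.000, -2.000], [-8.000, 6.000]] (det J = -4.000).
Solving J·Δ = −F gives Δ = (3.000, 5.000).
Then the next iterate is (p, q)₁ = (4.000, 4.000).
Re-evaluating at (4.000, 4.000): F = (6.000, -1.000), so ‖F‖₂ = 6.083.

6.083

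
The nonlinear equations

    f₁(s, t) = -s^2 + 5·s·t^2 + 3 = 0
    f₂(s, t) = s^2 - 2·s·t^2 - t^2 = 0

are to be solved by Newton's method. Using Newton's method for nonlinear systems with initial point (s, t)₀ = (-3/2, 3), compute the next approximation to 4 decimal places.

(-1.2012, 1.8354)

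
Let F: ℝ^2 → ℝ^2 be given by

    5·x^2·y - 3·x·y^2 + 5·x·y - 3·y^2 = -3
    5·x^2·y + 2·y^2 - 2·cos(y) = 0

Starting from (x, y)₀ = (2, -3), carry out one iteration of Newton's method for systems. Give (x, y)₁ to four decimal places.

(1.5144, -1.5896)

At (2, -3): F = (-168.0000, -40.020015).
Jacobian J = [[10·x·y - 3·y^2 + 5·y, 5·x^2 - 6·x·y + 5·x - 6·y], [10·x·y, 5·x^2 + 4·y + 2·sin(y)]].
At the point, J = [[-102.0000, 84.0000], [-60.0000, 7.717760]] (det J = 4252.788482).
Solving J·Δ = −F gives Δ = (-0.4856, 1.4104).
Then the next iterate is (x, y)₁ = (1.5144, -1.5896).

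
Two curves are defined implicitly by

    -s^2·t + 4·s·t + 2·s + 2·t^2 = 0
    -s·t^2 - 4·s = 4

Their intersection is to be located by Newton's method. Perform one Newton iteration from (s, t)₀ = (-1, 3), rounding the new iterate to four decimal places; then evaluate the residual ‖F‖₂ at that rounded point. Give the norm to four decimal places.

2.0939

At (-1, 3): F = (1.0000, 9.0000).
Jacobian J = [[-2·s·t + 4·t + 2, -s^2 + 4·s + 4·t], [-t^2 - 4, -2·s·t]].
At the point, J = [[20.0000, 7.0000], [-13.0000, 6.0000]] (det J = 211.0000).
Solving J·Δ = −F gives Δ = (0.2701, -0.9147).
Then the next iterate is (s, t)₁ = (-0.7299, 2.0853).
Re-evaluating at (-0.7299, 2.0853): F = (0.037958, 2.093553), so ‖F‖₂ = 2.0939.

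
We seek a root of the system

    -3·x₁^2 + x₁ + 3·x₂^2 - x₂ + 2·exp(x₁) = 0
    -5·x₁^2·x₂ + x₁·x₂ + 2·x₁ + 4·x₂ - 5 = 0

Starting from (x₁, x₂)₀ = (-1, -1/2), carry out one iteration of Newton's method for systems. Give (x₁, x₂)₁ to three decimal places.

At (-1, -1/2): F = (-2.01424, -6.000).
Jacobian J = [[-6·x₁ + 2·exp(x₁) + 1, 6·x₂ - 1], [-10·x₁·x₂ + x₂ + 2, -5·x₁^2 + x₁ + 4]].
At the point, J = [[7.73576, -4.000], [-3.500, -2.000]] (det J = -29.47152).
Solving J·Δ = −F gives Δ = (-0.678, -1.814).
Then the next iterate is (x₁, x₂)₁ = (-1.678, -2.314).

(-1.678, -2.314)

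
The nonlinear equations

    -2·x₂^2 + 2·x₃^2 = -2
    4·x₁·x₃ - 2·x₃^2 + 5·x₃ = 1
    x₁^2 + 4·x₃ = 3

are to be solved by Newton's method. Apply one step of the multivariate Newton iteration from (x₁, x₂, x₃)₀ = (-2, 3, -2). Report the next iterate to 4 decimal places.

(-0.0833, -0.1111, 1.6667)

At (-2, 3, -2): F = (-8.0000, -3.0000, -7.0000).
Jacobian J = [[0, -4·x₂, 4·x₃], [4·x₃, 0, 4·x₁ - 4·x₃ + 5], [2·x₁, 0, 4]].
At the point, J = [[0.0000, -12.0000, -8.0000], [-8.0000, 0.0000, 5.0000], [-4.0000, 0.0000, 4.0000]] (det J = -144.0000).
Solving J·Δ = −F gives Δ = (1.9167, -3.1111, 3.6667).
Then the next iterate is (x₁, x₂, x₃)₁ = (-0.0833, -0.1111, 1.6667).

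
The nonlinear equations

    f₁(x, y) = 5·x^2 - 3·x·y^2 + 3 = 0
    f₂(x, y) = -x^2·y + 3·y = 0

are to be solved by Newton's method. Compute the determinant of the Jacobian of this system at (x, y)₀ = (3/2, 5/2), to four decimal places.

-171.5625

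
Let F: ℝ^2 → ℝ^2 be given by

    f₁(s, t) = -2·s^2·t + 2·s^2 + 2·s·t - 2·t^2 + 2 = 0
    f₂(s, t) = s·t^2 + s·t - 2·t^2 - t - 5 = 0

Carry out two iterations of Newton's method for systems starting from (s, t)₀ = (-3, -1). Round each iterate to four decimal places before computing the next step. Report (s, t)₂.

(1.6552, -1.5854)

At (-3, -1): F = (42.0000, -6.0000).
Jacobian J = [[-4·s·t + 4·s + 2·t, -2·s^2 + 2·s - 4·t], [t^2 + t, 2·s·t + s - 4·t - 1]].
At the point, J = [[-26.0000, -20.0000], [0.0000, 6.0000]] (det J = -156.0000).
Solving J·Δ = −F gives Δ = (0.8462, 1.0000).
Then the next iterate is (s, t)₁ = (-2.1538, 0.0000).
Round to (-2.1538, 0.0000) and repeat: F = (11.277709, -5.0000), J = [[-8.6152, -13.585309], [0.0000, -3.1538]].
Δ = (3.8090, -1.5854), so (s, t)₂ = (1.6552, -1.5854).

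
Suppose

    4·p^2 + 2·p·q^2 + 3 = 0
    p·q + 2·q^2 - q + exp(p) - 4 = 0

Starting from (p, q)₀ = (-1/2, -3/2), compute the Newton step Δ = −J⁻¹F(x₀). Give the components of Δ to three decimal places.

(-21.685, 3.031)

At (-1/2, -3/2): F = (1.750, 3.35653).
Jacobian J = [[8·p + 2·q^2, 4·p·q], [q + exp(p), p + 4·q - 1]].
At the point, J = [[0.500, 3.000], [-0.89347, -7.500]] (det J = -1.06959).
Solving J·Δ = −F gives Δ = (-21.685, 3.031).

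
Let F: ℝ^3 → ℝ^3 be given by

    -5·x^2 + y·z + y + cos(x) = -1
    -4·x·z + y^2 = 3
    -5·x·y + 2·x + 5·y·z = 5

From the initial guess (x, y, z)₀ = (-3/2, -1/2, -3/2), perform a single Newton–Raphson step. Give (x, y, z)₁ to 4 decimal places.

(-2.5669, -49.3744, -6.6205)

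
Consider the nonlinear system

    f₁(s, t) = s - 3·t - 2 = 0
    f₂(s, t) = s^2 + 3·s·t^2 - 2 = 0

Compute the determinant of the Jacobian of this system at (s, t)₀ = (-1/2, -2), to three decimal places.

J = [[1, -3], [2·s + 3·t^2, 6·s·t]].
At the point, J = [[1.000, -3.000], [11.000, 6.000]].
det J = 39.000.

39.000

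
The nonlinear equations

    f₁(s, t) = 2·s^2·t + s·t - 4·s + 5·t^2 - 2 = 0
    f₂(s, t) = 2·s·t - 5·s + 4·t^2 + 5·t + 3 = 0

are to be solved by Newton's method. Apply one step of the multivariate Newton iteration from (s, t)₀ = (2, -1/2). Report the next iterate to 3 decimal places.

(0.700, 0.040)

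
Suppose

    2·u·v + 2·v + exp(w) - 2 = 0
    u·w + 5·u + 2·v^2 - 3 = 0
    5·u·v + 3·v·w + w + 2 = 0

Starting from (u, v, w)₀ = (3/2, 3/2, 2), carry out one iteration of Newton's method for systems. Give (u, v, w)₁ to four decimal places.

At (3/2, 3/2, 2): F = (12.889056, 12.0000, 24.2500).
Jacobian J = [[2·v, 2·u + 2, exp(w)], [w + 5, 4·v, u], [5·v, 5·u + 3·w, 3·v + 1]].
At the point, J = [[3.0000, 5.0000, 7.389056], [7.0000, 6.0000, 1.5000], [7.5000, 13.5000, 5.5000]] (det J = 267.758277).
Solving J·Δ = −F gives Δ = (-0.5159, -1.2210, -0.7087).
Then the next iterate is (u, v, w)₁ = (0.9841, 0.2790, 1.2913).

(0.9841, 0.2790, 1.2913)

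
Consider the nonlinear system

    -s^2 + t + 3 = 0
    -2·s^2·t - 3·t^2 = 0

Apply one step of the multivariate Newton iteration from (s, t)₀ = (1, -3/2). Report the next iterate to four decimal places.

(1.3625, -1.2750)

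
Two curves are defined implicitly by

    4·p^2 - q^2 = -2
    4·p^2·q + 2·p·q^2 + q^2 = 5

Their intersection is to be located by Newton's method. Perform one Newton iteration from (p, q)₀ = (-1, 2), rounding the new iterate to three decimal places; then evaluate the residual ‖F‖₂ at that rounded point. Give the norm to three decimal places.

0.730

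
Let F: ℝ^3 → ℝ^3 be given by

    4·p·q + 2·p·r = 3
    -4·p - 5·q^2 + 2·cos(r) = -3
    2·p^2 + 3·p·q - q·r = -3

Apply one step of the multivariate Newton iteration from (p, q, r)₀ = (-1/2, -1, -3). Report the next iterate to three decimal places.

(-0.244, -0.665, -4.225)

At (-1/2, -1, -3): F = (2.000, -1.97998, 2.000).
Jacobian J = [[4·q + 2·r, 4·p, 2·p], [-4, -10·q, -2·sin(r)], [4·p + 3·q, 3·p - r, -q]].
At the point, J = [[-10.000, -2.000, -1.000], [-4.000, 10.000, 0.28224], [-5.000, 1.500, 1.000]] (det J = -144.94400).
Solving J·Δ = −F gives Δ = (0.256, 0.335, -1.225).
Then the next iterate is (p, q, r)₁ = (-0.244, -0.665, -4.225).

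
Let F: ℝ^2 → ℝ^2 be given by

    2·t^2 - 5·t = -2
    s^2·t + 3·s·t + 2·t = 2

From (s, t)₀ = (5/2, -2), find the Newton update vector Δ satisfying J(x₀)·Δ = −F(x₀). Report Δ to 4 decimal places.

At (5/2, -2): F = (20.0000, -33.5000).
Jacobian J = [[0, 4·t - 5], [2·s·t + 3·t, s^2 + 3·s + 2]].
At the point, J = [[0.0000, -13.0000], [-16.0000, 15.7500]] (det J = -208.0000).
Solving J·Δ = −F gives Δ = (-0.5793, 1.5385).

(-0.5793, 1.5385)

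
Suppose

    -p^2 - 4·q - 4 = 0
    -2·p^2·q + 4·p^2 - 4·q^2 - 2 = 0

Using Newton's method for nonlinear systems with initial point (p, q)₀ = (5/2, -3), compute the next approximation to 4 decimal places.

(1.6711, -1.5263)

At (5/2, -3): F = (1.7500, 24.5000).
Jacobian J = [[-2·p, -4], [-4·p·q + 8·p, -2·p^2 - 8·q]].
At the point, J = [[-5.0000, -4.0000], [50.0000, 11.5000]] (det J = 142.5000).
Solving J·Δ = −F gives Δ = (-0.8289, 1.4737).
Then the next iterate is (p, q)₁ = (1.6711, -1.5263).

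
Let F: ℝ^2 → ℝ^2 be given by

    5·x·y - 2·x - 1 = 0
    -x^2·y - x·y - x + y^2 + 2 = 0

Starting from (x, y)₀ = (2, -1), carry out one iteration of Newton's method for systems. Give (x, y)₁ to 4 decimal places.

At (2, -1): F = (-15.0000, 7.0000).
Jacobian J = [[5·y - 2, 5·x], [-2·x·y - y - 1, -x^2 - x + 2·y]].
At the point, J = [[-7.0000, 10.0000], [4.0000, -8.0000]] (det J = 16.0000).
Solving J·Δ = −F gives Δ = (-3.1250, -0.6875).
Then the next iterate is (x, y)₁ = (-1.1250, -1.6875).

(-1.1250, -1.6875)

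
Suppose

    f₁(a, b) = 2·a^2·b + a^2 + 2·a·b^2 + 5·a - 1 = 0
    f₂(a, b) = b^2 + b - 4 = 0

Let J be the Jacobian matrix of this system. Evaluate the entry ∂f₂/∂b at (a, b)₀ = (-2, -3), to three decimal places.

-5.000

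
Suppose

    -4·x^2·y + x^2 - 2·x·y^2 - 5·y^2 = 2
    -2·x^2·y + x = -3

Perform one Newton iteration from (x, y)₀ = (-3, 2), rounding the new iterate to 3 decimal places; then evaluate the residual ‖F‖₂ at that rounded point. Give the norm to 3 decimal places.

At (-3, 2): F = (-61.000, -36.000).
Jacobian J = [[-8·x·y + 2·x - 2·y^2, -4·x^2 - 4·x·y - 10·y], [-4·x·y + 1, -2·x^2]].
At the point, J = [[34.000, -32.000], [25.000, -18.000]] (det J = 188.000).
Solving J·Δ = −F gives Δ = (0.287, -1.601).
Then the next iterate is (x, y)₁ = (-2.713, 0.399).
Re-evaluating at (-2.713, 0.399): F = (-6.31896, -5.58657), so ‖F‖₂ = 8.434.

8.434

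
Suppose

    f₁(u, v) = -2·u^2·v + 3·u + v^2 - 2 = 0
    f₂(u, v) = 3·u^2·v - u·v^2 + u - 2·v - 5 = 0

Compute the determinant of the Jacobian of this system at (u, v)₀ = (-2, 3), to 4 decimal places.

506.0000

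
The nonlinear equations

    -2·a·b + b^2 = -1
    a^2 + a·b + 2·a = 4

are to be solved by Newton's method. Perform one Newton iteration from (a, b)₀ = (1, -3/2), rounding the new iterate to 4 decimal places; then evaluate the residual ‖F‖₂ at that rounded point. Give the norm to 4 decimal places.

At (1, -3/2): F = (6.2500, -2.5000).
Jacobian J = [[-2·b, -2·a + 2·b], [2·a + b + 2, a]].
At the point, J = [[3.0000, -5.0000], [2.5000, 1.0000]] (det J = 15.5000).
Solving J·Δ = −F gives Δ = (0.4032, 1.4919).
Then the next iterate is (a, b)₁ = (1.4032, -0.0081).
Re-evaluating at (1.4032, -0.0081): F = (1.022797, 0.764004), so ‖F‖₂ = 1.2766.

1.2766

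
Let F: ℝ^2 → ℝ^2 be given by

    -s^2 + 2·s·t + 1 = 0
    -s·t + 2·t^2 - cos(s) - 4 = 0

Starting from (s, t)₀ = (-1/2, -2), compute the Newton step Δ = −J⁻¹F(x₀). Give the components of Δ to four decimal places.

At (-1/2, -2): F = (2.7500, 2.122417).
Jacobian J = [[-2·s + 2·t, 2·s], [-t + sin(s), -s + 4·t]].
At the point, J = [[-3.0000, -1.0000], [1.520574, -7.5000]] (det J = 24.020574).
Solving J·Δ = −F gives Δ = (0.7703, 0.4392).

(0.7703, 0.4392)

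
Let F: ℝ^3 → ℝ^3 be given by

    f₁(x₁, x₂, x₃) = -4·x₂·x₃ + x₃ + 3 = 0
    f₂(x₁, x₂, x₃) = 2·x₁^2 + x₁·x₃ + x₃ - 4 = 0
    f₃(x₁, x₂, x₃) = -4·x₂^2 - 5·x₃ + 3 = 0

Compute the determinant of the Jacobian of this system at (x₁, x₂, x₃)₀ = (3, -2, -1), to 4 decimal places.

1804.0000

J = [[0, -4·x₃, -4·x₂ + 1], [4·x₁ + x₃, 0, x₁ + 1], [0, -8·x₂, -5]].
At the point, J = [[0.0000, 4.0000, 9.0000], [11.0000, 0.0000, 4.0000], [0.0000, 16.0000, -5.0000]].
det J = 1804.0000.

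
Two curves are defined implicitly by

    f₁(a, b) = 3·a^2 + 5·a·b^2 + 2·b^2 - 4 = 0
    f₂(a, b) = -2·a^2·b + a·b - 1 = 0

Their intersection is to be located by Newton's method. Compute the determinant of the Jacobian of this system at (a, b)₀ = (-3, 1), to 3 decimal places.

611.000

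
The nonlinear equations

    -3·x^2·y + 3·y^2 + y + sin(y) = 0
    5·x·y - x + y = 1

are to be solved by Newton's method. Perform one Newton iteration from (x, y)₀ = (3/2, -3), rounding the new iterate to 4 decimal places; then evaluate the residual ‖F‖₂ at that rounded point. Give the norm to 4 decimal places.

31.3717

At (3/2, -3): F = (44.108880, -28.0000).
Jacobian J = [[-6·x·y, -3·x^2 + 6·y + cos(y) + 1], [5·y - 1, 5·x + 1]].
At the point, J = [[27.0000, -24.739992], [-16.0000, 8.5000]] (det J = -166.339880).
Solving J·Δ = −F gives Δ = (-1.9105, -0.3021).
Then the next iterate is (x, y)₁ = (-0.4105, -3.3021).
Re-evaluating at (-0.4105, -3.3021): F = (31.238625, 2.885960), so ‖F‖₂ = 31.3717.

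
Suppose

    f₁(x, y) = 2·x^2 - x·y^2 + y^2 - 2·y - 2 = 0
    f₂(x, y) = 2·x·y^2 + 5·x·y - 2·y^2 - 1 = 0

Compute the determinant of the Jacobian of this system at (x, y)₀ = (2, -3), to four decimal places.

-10.0000

J = [[4·x - y^2, -2·x·y + 2·y - 2], [2·y^2 + 5·y, 4·x·y + 5·x - 4·y]].
At the point, J = [[-1.0000, 4.0000], [3.0000, -2.0000]].
det J = -10.0000.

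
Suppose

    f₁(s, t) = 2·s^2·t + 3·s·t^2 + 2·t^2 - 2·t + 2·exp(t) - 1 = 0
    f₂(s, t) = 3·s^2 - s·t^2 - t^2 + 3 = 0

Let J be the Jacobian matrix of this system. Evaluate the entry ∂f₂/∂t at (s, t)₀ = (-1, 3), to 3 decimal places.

0.000

∂f₂/∂t = -2·s·t - 2·t.
At (-1, 3) this is 0.000.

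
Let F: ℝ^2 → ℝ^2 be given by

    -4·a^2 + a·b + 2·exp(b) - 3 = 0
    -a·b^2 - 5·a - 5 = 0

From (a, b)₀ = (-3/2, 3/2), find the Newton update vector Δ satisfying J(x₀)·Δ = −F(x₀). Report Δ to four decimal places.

At (-3/2, 3/2): F = (-5.286622, 5.8750).
Jacobian J = [[-8·a + b, a + 2·exp(b)], [-b^2 - 5, -2·a·b]].
At the point, J = [[13.5000, 7.463378], [-7.2500, 4.5000]] (det J = 114.859492).
Solving J·Δ = −F gives Δ = (0.5889, -0.3568).

(0.5889, -0.3568)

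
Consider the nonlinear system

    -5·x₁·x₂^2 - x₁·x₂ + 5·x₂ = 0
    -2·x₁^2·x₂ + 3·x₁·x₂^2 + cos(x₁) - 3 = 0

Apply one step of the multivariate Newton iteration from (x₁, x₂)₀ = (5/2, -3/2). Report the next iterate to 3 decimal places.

At (5/2, -3/2): F = (-31.875, 31.82386).
Jacobian J = [[-5·x₂^2 - x₂, -10·x₁·x₂ - x₁ + 5], [-4·x₁·x₂ + 3·x₂^2 - sin(x₁), -2·x₁^2 + 6·x₁·x₂]].
At the point, J = [[-9.750, 40.000], [21.15153, -35.000]] (det J = -504.81111).
Solving J·Δ = −F gives Δ = (-0.312, 0.721).
Then the next iterate is (x₁, x₂)₁ = (2.188, -0.779).

(2.188, -0.779)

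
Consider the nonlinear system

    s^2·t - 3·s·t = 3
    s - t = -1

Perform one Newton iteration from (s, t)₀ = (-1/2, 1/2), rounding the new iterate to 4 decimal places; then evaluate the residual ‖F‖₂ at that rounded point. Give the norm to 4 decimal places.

867.0000

At (-1/2, 1/2): F = (-2.1250, 0.0000).
Jacobian J = [[2·s·t - 3·t, s^2 - 3·s], [1, -1]].
At the point, J = [[-2.0000, 1.7500], [1.0000, -1.0000]] (det J = 0.2500).
Solving J·Δ = −F gives Δ = (-8.5000, -8.5000).
Then the next iterate is (s, t)₁ = (-9.0000, -8.0000).
Re-evaluating at (-9.0000, -8.0000): F = (-867.0000, 0.0000), so ‖F‖₂ = 867.0000.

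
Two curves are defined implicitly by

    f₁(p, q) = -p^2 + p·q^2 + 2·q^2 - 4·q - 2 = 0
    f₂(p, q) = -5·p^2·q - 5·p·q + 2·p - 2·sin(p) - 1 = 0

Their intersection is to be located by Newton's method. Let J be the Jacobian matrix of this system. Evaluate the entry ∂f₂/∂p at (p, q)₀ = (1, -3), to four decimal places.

∂f₂/∂p = -10·p·q - 5·q - 2·cos(p) + 2.
At (1, -3) this is 45.9194.

45.9194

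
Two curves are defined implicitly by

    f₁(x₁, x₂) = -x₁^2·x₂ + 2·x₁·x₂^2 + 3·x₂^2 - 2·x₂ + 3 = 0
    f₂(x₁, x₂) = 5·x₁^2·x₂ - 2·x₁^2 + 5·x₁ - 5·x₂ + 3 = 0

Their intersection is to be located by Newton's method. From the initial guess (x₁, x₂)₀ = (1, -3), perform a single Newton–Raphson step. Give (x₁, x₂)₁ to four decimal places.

At (1, -3): F = (57.0000, 6.0000).
Jacobian J = [[-2·x₁·x₂ + 2·x₂^2, -x₁^2 + 4·x₁·x₂ + 6·x₂ - 2], [10·x₁·x₂ - 4·x₁ + 5, 5·x₁^2 - 5]].
At the point, J = [[24.0000, -33.0000], [-29.0000, 0.0000]] (det J = -957.0000).
Solving J·Δ = −F gives Δ = (0.2069, 1.8777).
Then the next iterate is (x₁, x₂)₁ = (1.2069, -1.1223).

(1.2069, -1.1223)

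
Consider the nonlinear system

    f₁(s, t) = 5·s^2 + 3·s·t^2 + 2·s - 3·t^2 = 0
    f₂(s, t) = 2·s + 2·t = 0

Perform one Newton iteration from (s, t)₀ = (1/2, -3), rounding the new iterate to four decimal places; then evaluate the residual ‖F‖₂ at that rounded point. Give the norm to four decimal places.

0.1054

At (1/2, -3): F = (-11.2500, -5.0000).
Jacobian J = [[10·s + 3·t^2 + 2, 6·s·t - 6·t], [2, 2]].
At the point, J = [[34.0000, 9.0000], [2.0000, 2.0000]] (det J = 50.0000).
Solving J·Δ = −F gives Δ = (-0.4500, 2.9500).
Then the next iterate is (s, t)₁ = (0.0500, -0.0500).
Re-evaluating at (0.0500, -0.0500): F = (0.105375, 0.0000), so ‖F‖₂ = 0.1054.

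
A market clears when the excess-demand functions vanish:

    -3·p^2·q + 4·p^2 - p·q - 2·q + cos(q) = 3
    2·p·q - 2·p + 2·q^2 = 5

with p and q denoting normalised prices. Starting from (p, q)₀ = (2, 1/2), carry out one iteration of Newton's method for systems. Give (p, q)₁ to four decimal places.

(3.7732, 1.8789)

At (2, 1/2): F = (5.877583, -6.5000).
Jacobian J = [[-6·p·q + 8·p - q, -3·p^2 - p - sin(q) - 2], [2·q - 2, 2·p + 4·q]].
At the point, J = [[9.5000, -16.479426], [-1.0000, 6.0000]] (det J = 40.520574).
Solving J·Δ = −F gives Δ = (1.7732, 1.3789).
Then the next iterate is (p, q)₁ = (3.7732, 1.8789).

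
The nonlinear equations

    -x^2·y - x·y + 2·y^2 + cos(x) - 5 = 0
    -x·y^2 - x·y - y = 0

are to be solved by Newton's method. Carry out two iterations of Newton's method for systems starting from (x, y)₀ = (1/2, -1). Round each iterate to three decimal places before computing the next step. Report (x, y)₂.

At (1/2, -1): F = (-1.37242, 1.000).
Jacobian J = [[-2·x·y - y - sin(x), -x^2 - x + 4·y], [-y^2 - y, -2·x·y - x - 1]].
At the point, J = [[1.52057, -4.750], [0.000, -0.500]] (det J = -0.76029).
Solving J·Δ = −F gives Δ = (7.150, 2.000).
Then the next iterate is (x, y)₁ = (7.650, 1.000).
Round to (7.650, 1.000) and repeat: F = (-68.96993, -16.300), J = [[-17.27927, -62.17250], [-2.000, -23.950]].
Δ = (-2.205, -0.496), so (x, y)₂ = (5.445, 0.504).

(5.445, 0.504)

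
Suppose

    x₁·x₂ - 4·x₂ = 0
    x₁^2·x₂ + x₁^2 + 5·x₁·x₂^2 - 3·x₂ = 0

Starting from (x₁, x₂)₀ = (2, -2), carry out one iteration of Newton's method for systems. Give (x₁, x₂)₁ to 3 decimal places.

At (2, -2): F = (4.000, 42.000).
Jacobian J = [[x₂, x₁ - 4], [2·x₁·x₂ + 2·x₁ + 5·x₂^2, x₁^2 + 10·x₁·x₂ - 3]].
At the point, J = [[-2.000, -2.000], [16.000, -39.000]] (det J = 110.000).
Solving J·Δ = −F gives Δ = (0.655, 1.345).
Then the next iterate is (x₁, x₂)₁ = (2.655, -0.655).

(2.655, -0.655)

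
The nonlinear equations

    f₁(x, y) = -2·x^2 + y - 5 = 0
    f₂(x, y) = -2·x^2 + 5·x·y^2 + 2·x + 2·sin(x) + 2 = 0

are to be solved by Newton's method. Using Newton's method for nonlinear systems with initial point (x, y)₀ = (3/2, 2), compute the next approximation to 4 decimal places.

At (3/2, 2): F = (-7.5000, 32.494990).
Jacobian J = [[-4·x, 1], [-4·x + 5·y^2 + 2·cos(x) + 2, 10·x·y]].
At the point, J = [[-6.0000, 1.0000], [16.141474, 30.0000]] (det J = -196.141474).
Solving J·Δ = −F gives Δ = (-1.3128, -0.3768).
Then the next iterate is (x, y)₁ = (0.1872, 1.6232).

(0.1872, 1.6232)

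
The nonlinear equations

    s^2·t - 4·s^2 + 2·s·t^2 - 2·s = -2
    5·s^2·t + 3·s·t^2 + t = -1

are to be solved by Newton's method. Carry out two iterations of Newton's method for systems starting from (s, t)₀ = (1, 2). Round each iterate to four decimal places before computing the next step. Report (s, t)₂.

(0.3528, 0.6885)

At (1, 2): F = (6.0000, 25.0000).
Jacobian J = [[2·s·t - 8·s + 2·t^2 - 2, s^2 + 4·s·t], [10·s·t + 3·t^2, 5·s^2 + 6·s·t + 1]].
At the point, J = [[2.0000, 9.0000], [32.0000, 18.0000]] (det J = -252.0000).
Solving J·Δ = −F gives Δ = (-0.4643, -0.5635).
Then the next iterate is (s, t)₁ = (0.5357, 1.4365).
Round to (0.5357, 1.4365) and repeat: F = (2.403809, 7.813997), J = [[-0.619469, 3.365107], [13.885927, 7.052071]].
Δ = (-0.1829, -0.7480), so (s, t)₂ = (0.3528, 0.6885).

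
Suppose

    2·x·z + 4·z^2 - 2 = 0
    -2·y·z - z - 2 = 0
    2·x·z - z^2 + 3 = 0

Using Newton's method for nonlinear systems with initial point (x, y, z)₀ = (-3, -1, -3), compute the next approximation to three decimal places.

At (-3, -1, -3): F = (52.000, -5.000, 12.000).
Jacobian J = [[2·z, 0, 2·x + 8·z], [0, -2·z, -2·y - 1], [2·z, 0, 2·x - 2·z]].
At the point, J = [[-6.000, 0.000, -30.000], [0.000, 6.000, 1.000], [-6.000, 0.000, 0.000]] (det J = -1080.000).
Solving J·Δ = −F gives Δ = (2.000, 0.611, 1.333).
Then the next iterate is (x, y, z)₁ = (-1.000, -0.389, -1.667).

(-1.000, -0.389, -1.667)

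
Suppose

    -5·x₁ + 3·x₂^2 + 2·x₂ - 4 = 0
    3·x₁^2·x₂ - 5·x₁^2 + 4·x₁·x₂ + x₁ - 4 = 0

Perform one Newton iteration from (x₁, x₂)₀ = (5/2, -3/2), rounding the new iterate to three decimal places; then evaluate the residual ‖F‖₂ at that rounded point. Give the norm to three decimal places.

15.637

At (5/2, -3/2): F = (-12.750, -75.875).
Jacobian J = [[-5, 6·x₂ + 2], [6·x₁·x₂ - 10·x₁ + 4·x₂ + 1, 3·x₁^2 + 4·x₁]].
At the point, J = [[-5.000, -7.000], [-52.500, 28.750]] (det J = -511.250).
Solving J·Δ = −F gives Δ = (-1.756, -0.567).
Then the next iterate is (x₁, x₂)₁ = (0.744, -2.067).
Re-evaluating at (0.744, -2.067): F = (0.96347, -15.60755), so ‖F‖₂ = 15.637.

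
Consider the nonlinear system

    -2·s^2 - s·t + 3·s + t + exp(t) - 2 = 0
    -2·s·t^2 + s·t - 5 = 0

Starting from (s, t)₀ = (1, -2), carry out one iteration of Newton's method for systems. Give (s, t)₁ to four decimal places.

(1.5556, 0.2840)

At (1, -2): F = (-0.864665, -15.0000).
Jacobian J = [[-4·s - t + 3, -s + exp(t) + 1], [-2·t^2 + t, -4·s·t + s]].
At the point, J = [[1.0000, 0.135335], [-10.0000, 9.0000]] (det J = 10.353353).
Solving J·Δ = −F gives Δ = (0.5556, 2.2840).
Then the next iterate is (s, t)₁ = (1.5556, 0.2840).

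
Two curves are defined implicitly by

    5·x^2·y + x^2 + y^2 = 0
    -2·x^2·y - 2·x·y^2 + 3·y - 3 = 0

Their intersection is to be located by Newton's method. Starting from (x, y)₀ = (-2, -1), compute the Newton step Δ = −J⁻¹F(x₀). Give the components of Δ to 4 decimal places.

At (-2, -1): F = (-15.0000, 6.0000).
Jacobian J = [[10·x·y + 2·x, 5·x^2 + 2·y], [-4·x·y - 2·y^2, -2·x^2 - 4·x·y + 3]].
At the point, J = [[16.0000, 18.0000], [-10.0000, -13.0000]] (det J = -28.0000).
Solving J·Δ = −F gives Δ = (3.1071, -1.9286).

(3.1071, -1.9286)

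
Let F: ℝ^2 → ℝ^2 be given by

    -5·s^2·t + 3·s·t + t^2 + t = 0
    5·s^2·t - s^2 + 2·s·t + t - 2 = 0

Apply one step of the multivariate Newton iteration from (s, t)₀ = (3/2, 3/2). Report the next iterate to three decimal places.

At (3/2, 3/2): F = (-6.375, 18.625).
Jacobian J = [[-10·s·t + 3·t, -5·s^2 + 3·s + 2·t + 1], [10·s·t - 2·s + 2·t, 5·s^2 + 2·s + 1]].
At the point, J = [[-18.000, -2.750], [22.500, 15.250]] (det J = -212.625).
Solving J·Δ = −F gives Δ = (-0.216, -0.902).
Then the next iterate is (s, t)₁ = (1.284, 0.598).

(1.284, 0.598)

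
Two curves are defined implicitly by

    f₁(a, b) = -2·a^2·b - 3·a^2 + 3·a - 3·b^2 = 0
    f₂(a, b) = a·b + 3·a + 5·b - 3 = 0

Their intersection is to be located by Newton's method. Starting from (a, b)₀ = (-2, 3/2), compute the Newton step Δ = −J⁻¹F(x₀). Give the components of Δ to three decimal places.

(1.186, -0.279)

At (-2, 3/2): F = (-36.750, -4.500).
Jacobian J = [[-4·a·b - 6·a + 3, -2·a^2 - 6·b], [b + 3, a + 5]].
At the point, J = [[27.000, -17.000], [4.500, 3.000]] (det J = 157.500).
Solving J·Δ = −F gives Δ = (1.186, -0.279).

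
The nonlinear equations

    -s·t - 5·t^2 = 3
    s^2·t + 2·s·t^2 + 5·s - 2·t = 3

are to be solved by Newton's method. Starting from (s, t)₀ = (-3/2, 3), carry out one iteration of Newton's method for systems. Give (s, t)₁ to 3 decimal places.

At (-3/2, 3): F = (-43.500, -36.750).
Jacobian J = [[-t, -s - 10·t], [2·s·t + 2·t^2 + 5, s^2 + 4·s·t - 2]].
At the point, J = [[-3.000, -28.500], [14.000, -17.750]] (det J = 452.250).
Solving J·Δ = −F gives Δ = (0.609, -1.590).
Then the next iterate is (s, t)₁ = (-0.891, 1.410).

(-0.891, 1.410)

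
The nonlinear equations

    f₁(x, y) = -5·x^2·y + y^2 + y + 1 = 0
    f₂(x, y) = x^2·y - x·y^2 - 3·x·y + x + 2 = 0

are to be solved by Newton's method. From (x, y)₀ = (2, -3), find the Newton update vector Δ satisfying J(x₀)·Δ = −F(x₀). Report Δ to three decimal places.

(-1.446, -0.791)

At (2, -3): F = (67.000, -8.000).
Jacobian J = [[-10·x·y, -5·x^2 + 2·y + 1], [2·x·y - y^2 - 3·y + 1, x^2 - 2·x·y - 3·x]].
At the point, J = [[60.000, -25.000], [-11.000, 10.000]] (det J = 325.000).
Solving J·Δ = −F gives Δ = (-1.446, -0.791).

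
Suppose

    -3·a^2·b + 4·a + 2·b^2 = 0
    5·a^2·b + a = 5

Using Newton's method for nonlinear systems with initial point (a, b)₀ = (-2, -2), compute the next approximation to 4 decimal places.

(-0.9048, -1.8952)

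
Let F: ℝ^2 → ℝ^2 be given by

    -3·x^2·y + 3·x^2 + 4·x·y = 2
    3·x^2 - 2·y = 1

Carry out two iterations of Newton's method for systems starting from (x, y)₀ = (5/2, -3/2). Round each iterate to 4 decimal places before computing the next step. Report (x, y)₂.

At (5/2, -3/2): F = (29.8750, 20.7500).
Jacobian J = [[-6·x·y + 6·x + 4·y, -3·x^2 + 4·x], [6·x, -2]].
At the point, J = [[31.5000, -8.7500], [15.0000, -2.0000]] (det J = 68.2500).
Solving J·Δ = −F gives Δ = (-1.7848, -3.0110).
Then the next iterate is (x, y)₁ = (0.7152, -4.5110).
Round to (0.7152, -4.5110) and repeat: F = (-6.448257, 9.556533), J = [[5.604803, 1.326267], [4.2912, -2.0000]].
Δ = (0.0131, 4.8064), so (x, y)₂ = (0.7283, 0.2954).

(0.7283, 0.2954)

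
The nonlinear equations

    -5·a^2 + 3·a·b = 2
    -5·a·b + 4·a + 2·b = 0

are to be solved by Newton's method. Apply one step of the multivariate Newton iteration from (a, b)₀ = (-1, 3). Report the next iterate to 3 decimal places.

At (-1, 3): F = (-16.000, 17.000).
Jacobian J = [[-10·a + 3·b, 3·a], [-5·b + 4, -5·a + 2]].
At the point, J = [[19.000, -3.000], [-11.000, 7.000]] (det J = 100.000).
Solving J·Δ = −F gives Δ = (0.610, -1.470).
Then the next iterate is (a, b)₁ = (-0.390, 1.530).

(-0.390, 1.530)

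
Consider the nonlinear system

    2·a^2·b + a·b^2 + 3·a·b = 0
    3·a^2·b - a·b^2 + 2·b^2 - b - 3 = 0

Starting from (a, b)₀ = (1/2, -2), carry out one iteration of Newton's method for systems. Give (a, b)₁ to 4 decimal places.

At (1/2, -2): F = (-2.0000, 3.5000).
Jacobian J = [[4·a·b + b^2 + 3·b, 2·a^2 + 2·a·b + 3·a], [6·a·b - b^2, 3·a^2 - 2·a·b + 4·b - 1]].
At the point, J = [[-6.0000, 0.0000], [-10.0000, -6.2500]] (det J = 37.5000).
Solving J·Δ = −F gives Δ = (-0.3333, 1.0933).
Then the next iterate is (a, b)₁ = (0.1667, -0.9067).

(0.1667, -0.9067)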